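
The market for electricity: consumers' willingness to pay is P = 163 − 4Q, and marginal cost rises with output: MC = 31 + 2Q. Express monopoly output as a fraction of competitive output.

Q_m/Q_c = 0.6

Monopoly sets MR = MC: 163 − 8Q = 31 + 2Q ⇒ Q = 13.2, P = 163 − 4·13.2 = 110.2.
Competitive equilibrium sets price equal to marginal cost: 163 − 4Q = 31 + 2Q, so Q = 22 and P = 75.
Ratio Q_m/Q_c = 13.2/22 = 0.6.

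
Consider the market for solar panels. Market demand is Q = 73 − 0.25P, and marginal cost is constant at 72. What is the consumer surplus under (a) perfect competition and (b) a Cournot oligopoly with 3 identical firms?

Competition: CS = 6050; Cournot: CS = 3403.125

Inverting demand: P = 292 − 4Q.
Competitive firms price at marginal cost: P = 72, giving Q = 55.
CS = ½·(292 − 72)·55 = 6050.
In a 3-firm Cournot equilibrium, symmetry and the first-order condition give q = (292 − 72)/(16) = 13.75. So Q = 41.25 and P = 127.
CS = ½·(292 − 127)·41.25 = 3403.125.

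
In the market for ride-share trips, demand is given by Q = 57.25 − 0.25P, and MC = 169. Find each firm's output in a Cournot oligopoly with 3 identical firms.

Inverting demand: P = 229 − 4Q.
In a 3-firm Cournot equilibrium, symmetry and the first-order condition give q = (229 − 169)/(16) = 3.75. So Q = 11.25 and P = 184.

q_i = 3.75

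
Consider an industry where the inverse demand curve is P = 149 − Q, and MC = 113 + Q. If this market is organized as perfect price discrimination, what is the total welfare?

Under first-degree price discrimination the firm charges each unit its demand price and produces up to where P = MC, i.e. Q = 18. Consumer surplus is zero; producer surplus equals total surplus.
TS = 324 (equal to competitive TS).

TS = 324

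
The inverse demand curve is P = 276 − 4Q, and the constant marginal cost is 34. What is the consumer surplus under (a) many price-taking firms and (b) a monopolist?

Competition: CS = 7320.5; Monopoly: CS = 1830.125

Under competition P = MC = 34, so Q = (276 − 34)/4 = 60.5.
CS = ½·(276 − 34)·60.5 = 7320.5.
A monopolist chooses Q where MR = MC. MR = 276 − 8Q; setting this equal to 34 gives Q = 30.25 and P = 155.
CS = ½·(276 − 155)·30.25 = 1830.125.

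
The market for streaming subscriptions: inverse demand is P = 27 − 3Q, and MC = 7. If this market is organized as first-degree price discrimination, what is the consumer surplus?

CS = 0

A perfectly discriminating monopolist sells every unit with P(Q) ≥ MC(Q), so output equals the competitive quantity Q = 20/3. Each buyer pays their reservation price, so CS = 0 and the firm captures all surplus.
CS = 0.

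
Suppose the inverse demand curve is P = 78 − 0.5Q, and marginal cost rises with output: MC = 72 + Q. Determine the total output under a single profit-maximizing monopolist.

Q = 3

The monopolist equates marginal revenue to marginal cost: 78 − Q = 72 + Q, so Q = 3. From demand, P = 76.5.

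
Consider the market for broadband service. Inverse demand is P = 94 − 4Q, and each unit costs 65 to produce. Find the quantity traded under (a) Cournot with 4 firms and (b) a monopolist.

Cournot: Q = 5.8; Monopoly: Q = 3.625

In a 4-firm Cournot equilibrium, symmetry and the first-order condition give q = (94 − 65)/(20) = 1.45. So Q = 5.8 and P = 70.8.
Monopoly sets MR = MC: 94 − 8Q = 65 ⇒ Q = 3.625, P = 94 − 4·3.625 = 79.5.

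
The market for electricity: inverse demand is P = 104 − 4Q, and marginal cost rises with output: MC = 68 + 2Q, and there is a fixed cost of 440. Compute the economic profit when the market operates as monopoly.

Profit = −375.2

The monopolist equates marginal revenue to marginal cost: 104 − 8Q = 68 + 2Q, so Q = 3.6. From demand, P = 89.6.
Profit = 89.6·3.6 − (68·3.6 + ½·2·3.6²) − 440 = −375.2.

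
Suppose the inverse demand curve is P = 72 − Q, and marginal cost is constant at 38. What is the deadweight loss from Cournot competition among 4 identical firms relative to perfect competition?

DWL = 23.12

Under competition P = MC = 38, so Q = (72 − 38)/1 = 34.
Cournot with 4 identical firms: the symmetric best-response condition is 72 − 5q = 38. Each firm produces q = 6.8, total output Q = 27.2, price P = 44.8.
DWL is the triangle between Q = 27.2 and Q = 34: ½·(34 − 27.2)·(44.8 − 38) = 23.12.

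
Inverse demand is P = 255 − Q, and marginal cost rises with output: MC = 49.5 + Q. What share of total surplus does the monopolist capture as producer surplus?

A monopolist chooses Q where MR = MC. MR = 255 − 2Q; setting this equal to 49.5 + Q gives Q = 68.5 and P = 186.5.
CS = ½·(255 − 186.5)·68.5 = 2346.125.
PS = P·Q − VC(Q) = 186.5·68.5 − (49.5·68.5 + ½·1·68.5²) = 7038.375.
Share captured = PS/TS = 7038.375/9384.5 = 0.75.

PS/TS = 0.75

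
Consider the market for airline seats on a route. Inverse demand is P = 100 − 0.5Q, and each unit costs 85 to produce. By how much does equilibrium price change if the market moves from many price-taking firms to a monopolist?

P rises by 7.5

Perfect competition: P = MC = 85, so 100 − 0.5Q = 85 and Q = 30.
Monopoly sets MR = MC: 100 − Q = 85 ⇒ Q = 15, P = 100 − 0.5·15 = 92.5.
Change in equilibrium price: 92.5 − 85 = 7.5.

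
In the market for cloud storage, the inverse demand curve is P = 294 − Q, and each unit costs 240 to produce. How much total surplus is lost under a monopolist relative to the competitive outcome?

Perfect competition: P = MC = 240, so 294 − Q = 240 and Q = 54.
A monopolist chooses Q where MR = MC. MR = 294 − 2Q; setting this equal to 240 gives Q = 27 and P = 267.
DWL is the triangle between Q = 27 and Q = 54: ½·(54 − 27)·(267 − 240) = 364.5.

DWL = 364.5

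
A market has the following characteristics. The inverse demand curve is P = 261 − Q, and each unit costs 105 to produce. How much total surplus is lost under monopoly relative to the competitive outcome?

DWL = 3042

Under competition P = MC = 105, so Q = (261 − 105)/1 = 156.
Monopoly sets MR = MC: 261 − 2Q = 105 ⇒ Q = 78, P = 261 − 78 = 183.
DWL is the triangle between Q = 78 and Q = 156: ½·(156 − 78)·(183 − 105) = 3042.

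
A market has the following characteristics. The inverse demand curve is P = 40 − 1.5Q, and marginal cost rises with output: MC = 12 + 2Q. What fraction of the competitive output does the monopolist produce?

Q_m/Q_c = 0.7

The monopolist equates marginal revenue to marginal cost: 40 − 3Q = 12 + 2Q, so Q = 5.6. From demand, P = 31.6.
Competitive equilibrium sets price equal to marginal cost: 40 − 1.5Q = 12 + 2Q, so Q = 8 and P = 28.
Ratio Q_m/Q_c = 5.6/8 = 0.7.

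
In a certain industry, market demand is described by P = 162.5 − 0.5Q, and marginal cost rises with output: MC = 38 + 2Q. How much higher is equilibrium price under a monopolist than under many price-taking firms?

Equilibrium price rises by 4.15

Competitive equilibrium sets price equal to marginal cost: 162.5 − 0.5Q = 38 + 2Q, so Q = 49.8 and P = 137.6.
The monopolist equates marginal revenue to marginal cost: 162.5 − Q = 38 + 2Q, so Q = 41.5. From demand, P = 141.75.
Change in equilibrium price: 141.75 − 137.6 = 4.15.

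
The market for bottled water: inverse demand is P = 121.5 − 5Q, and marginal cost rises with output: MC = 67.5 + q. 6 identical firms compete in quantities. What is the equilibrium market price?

P = 76.5

In a 6-firm Cournot equilibrium, symmetry and the first-order condition give q = (121.5 − 67.5)/(36) = 1.5. So Q = 9 and P = 76.5.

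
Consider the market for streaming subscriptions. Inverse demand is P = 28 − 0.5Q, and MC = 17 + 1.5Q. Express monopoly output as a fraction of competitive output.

Q_m/Q_c = 0.8

Monopoly sets MR = MC: 28 − Q = 17 + 1.5Q ⇒ Q = 4.4, P = 28 − 0.5·4.4 = 25.8.
Under competition P = MC: 28 − 0.5Q = 17 + 1.5Q ⇒ Q = 5.5, P = 25.25.
Ratio Q_m/Q_c = 4.4/5.5 = 0.8.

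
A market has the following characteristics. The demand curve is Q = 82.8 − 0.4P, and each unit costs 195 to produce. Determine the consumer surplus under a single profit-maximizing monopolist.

CS = 7.2

Inverting demand: P = 207 − 2.5Q.
Monopoly sets MR = MC: 207 − 5Q = 195 ⇒ Q = 2.4, P = 207 − 2.5·2.4 = 201.
CS = ½·(207 − 201)·2.4 = 7.2.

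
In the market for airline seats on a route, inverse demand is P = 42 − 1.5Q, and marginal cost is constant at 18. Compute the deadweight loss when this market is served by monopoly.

Perfect competition: P = MC = 18, so 42 − 1.5Q = 18 and Q = 16.
Monopoly sets MR = MC: 42 − 3Q = 18 ⇒ Q = 8, P = 42 − 1.5·8 = 30.
DWL is the triangle between Q = 8 and Q = 16: ½·(16 − 8)·(30 − 18) = 48.

DWL = 48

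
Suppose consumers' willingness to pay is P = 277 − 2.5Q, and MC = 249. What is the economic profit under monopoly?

A monopolist chooses Q where MR = MC. MR = 277 − 5Q; setting this equal to 249 gives Q = 5.6 and P = 263.
Profit = (263 − 249)·5.6 = 78.4.

Profit = 78.4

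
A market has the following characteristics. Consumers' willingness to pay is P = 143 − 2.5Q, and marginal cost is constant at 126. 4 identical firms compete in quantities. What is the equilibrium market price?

With 4 symmetric Cournot firms, each firm's FOC gives 143 − 12.5q = 126, so q = 1.36, Q = 4·1.36 = 5.44, and P = 129.4.

P = 129.4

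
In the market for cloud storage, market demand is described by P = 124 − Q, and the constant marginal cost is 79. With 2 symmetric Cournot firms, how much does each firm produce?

Cournot with 2 identical firms: the symmetric best-response condition is 124 − 3q = 79. Each firm produces q = 15, total output Q = 30, price P = 94.

q_i = 15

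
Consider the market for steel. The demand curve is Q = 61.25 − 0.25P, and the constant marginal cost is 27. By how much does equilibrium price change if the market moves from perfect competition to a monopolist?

P rises by 109

Inverting demand: P = 245 − 4Q.
Competitive firms price at marginal cost: P = 27, giving Q = 54.5.
Monopoly sets MR = MC: 245 − 8Q = 27 ⇒ Q = 27.25, P = 245 − 4·27.25 = 136.
Change in equilibrium price: 136 − 27 = 109.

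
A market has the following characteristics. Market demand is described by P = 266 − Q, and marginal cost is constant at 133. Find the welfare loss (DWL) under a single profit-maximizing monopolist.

Competitive firms price at marginal cost: P = 133, giving Q = 133.
A monopolist chooses Q where MR = MC. MR = 266 − 2Q; setting this equal to 133 gives Q = 66.5 and P = 199.5.
DWL is the triangle between Q = 66.5 and Q = 133: ½·(133 − 66.5)·(199.5 − 133) = 2211.125.

DWL = 2211.125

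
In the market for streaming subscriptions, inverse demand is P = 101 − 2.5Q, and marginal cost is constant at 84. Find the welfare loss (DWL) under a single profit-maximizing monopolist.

DWL = 14.45

Competitive firms price at marginal cost: P = 84, giving Q = 6.8.
Monopoly sets MR = MC: 101 − 5Q = 84 ⇒ Q = 3.4, P = 101 − 2.5·3.4 = 92.5.
DWL is the triangle between Q = 3.4 and Q = 6.8: ½·(6.8 − 3.4)·(92.5 − 84) = 14.45.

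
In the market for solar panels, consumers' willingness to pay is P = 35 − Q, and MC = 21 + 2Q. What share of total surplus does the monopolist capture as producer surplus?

The monopolist equates marginal revenue to marginal cost: 35 − 2Q = 21 + 2Q, so Q = 3.5. From demand, P = 31.5.
CS = ½·(35 − 31.5)·3.5 = 6.125.
PS = P·Q − VC(Q) = 31.5·3.5 − (21·3.5 + ½·2·3.5²) = 24.5.
Share captured = PS/TS = 24.5/30.625 = 0.8.

PS/TS = 0.8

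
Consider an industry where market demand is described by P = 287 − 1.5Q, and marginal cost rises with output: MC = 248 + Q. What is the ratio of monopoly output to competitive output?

Q_m/Q_c = 0.625

Monopoly sets MR = MC: 287 − 3Q = 248 + Q ⇒ Q = 9.75, P = 287 − 1.5·9.75 = 272.375.
Competitive equilibrium sets price equal to marginal cost: 287 − 1.5Q = 248 + Q, so Q = 15.6 and P = 263.6.
Ratio Q_m/Q_c = 9.75/15.6 = 0.625.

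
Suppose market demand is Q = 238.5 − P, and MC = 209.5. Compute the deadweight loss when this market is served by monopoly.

Inverting demand: P = 238.5 − Q.
Competitive firms price at marginal cost: P = 209.5, giving Q = 29.
The monopolist equates marginal revenue to marginal cost: 238.5 − 2Q = 209.5, so Q = 14.5. From demand, P = 224.
DWL is the triangle between Q = 14.5 and Q = 29: ½·(29 − 14.5)·(224 − 209.5) = 105.125.

DWL = 105.125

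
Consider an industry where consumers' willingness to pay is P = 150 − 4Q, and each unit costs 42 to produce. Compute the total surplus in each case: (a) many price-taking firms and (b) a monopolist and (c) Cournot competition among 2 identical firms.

Competitive firms price at marginal cost: P = 42, giving Q = 27.
CS = ½·(150 − 42)·27 = 1458; PS = (42 − 42)·27 = 0; TS = 1458.
A monopolist chooses Q where MR = MC. MR = 150 − 8Q; setting this equal to 42 gives Q = 13.5 and P = 96.
CS = ½·(150 − 96)·13.5 = 364.5; PS = (96 − 42)·13.5 = 729; TS = 1093.5.
With 2 symmetric Cournot firms, each firm's FOC gives 150 − 12q = 42, so q = 9, Q = 2·9 = 18, and P = 78.
CS = ½·(150 − 78)·18 = 648; PS = (78 − 42)·18 = 648; TS = 1296.

Competition: TS = 1458; Monopoly: TS = 1093.5; Cournot: TS = 1296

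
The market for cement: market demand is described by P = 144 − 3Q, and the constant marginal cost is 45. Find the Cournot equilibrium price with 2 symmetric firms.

With 2 symmetric Cournot firms, each firm's FOC gives 144 − 9q = 45, so q = 11, Q = 2·11 = 22, and P = 78.

P = 78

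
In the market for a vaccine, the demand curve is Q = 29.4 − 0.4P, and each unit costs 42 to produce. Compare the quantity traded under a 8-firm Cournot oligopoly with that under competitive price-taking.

Cournot: Q = 11.2; Competition: Q = 12.6

Inverting demand: P = 73.5 − 2.5Q.
With 8 symmetric Cournot firms, each firm's FOC gives 73.5 − 22.5q = 42, so q = 1.4, Q = 8·1.4 = 11.2, and P = 45.5.
Perfect competition: P = MC = 42, so 73.5 − 2.5Q = 42 and Q = 12.6.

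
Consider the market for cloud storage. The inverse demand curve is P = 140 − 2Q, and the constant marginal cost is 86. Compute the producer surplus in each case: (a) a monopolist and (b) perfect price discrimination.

Monopoly: PS = 364.5; Perfect PD: PS = 729

Monopoly sets MR = MC: 140 − 4Q = 86 ⇒ Q = 13.5, P = 140 − 2·13.5 = 113.
PS = (113 − 86)·13.5 = 364.5.
Under first-degree price discrimination the firm charges each unit its demand price and produces up to where P = MC, i.e. Q = 27. Consumer surplus is zero; producer surplus equals total surplus.
PS = ½·(140 − 86)·27 = 729.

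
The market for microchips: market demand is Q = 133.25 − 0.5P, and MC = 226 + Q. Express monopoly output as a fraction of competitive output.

Inverting demand: P = 266.5 − 2Q.
The monopolist equates marginal revenue to marginal cost: 266.5 − 4Q = 226 + Q, so Q = 8.1. From demand, P = 250.3.
Under competition P = MC: 266.5 − 2Q = 226 + Q ⇒ Q = 13.5, P = 239.5.
Ratio Q_m/Q_c = 8.1/13.5 = 0.6.

Q_m/Q_c = 0.6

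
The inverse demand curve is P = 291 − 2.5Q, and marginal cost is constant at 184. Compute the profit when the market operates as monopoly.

The monopolist equates marginal revenue to marginal cost: 291 − 5Q = 184, so Q = 21.4. From demand, P = 237.5.
Profit = (237.5 − 184)·21.4 = 1144.9.

Profit = 1144.9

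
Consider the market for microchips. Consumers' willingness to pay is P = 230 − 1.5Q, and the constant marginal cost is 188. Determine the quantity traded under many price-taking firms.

Q = 28

Competitive firms price at marginal cost: P = 188, giving Q = 28.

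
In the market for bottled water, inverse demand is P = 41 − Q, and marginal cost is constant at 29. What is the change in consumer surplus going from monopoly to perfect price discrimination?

The monopolist equates marginal revenue to marginal cost: 41 − 2Q = 29, so Q = 6. From demand, P = 35.
CS = ½·(41 − 35)·6 = 18.
A perfectly discriminating monopolist sells every unit with P(Q) ≥ MC(Q), so output equals the competitive quantity Q = 12. Each buyer pays their reservation price, so CS = 0 and the firm captures all surplus.
CS = 0.
Change in consumer surplus: 0 − 18 = −18.

Consumer surplus falls by 18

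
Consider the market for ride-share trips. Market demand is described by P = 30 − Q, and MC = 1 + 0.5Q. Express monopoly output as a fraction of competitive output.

Q_m/Q_c = 0.6

The monopolist equates marginal revenue to marginal cost: 30 − 2Q = 1 + 0.5Q, so Q = 11.6. From demand, P = 18.4.
Under competition P = MC: 30 − Q = 1 + 0.5Q ⇒ Q = 58/3, P = 32/3.
Ratio Q_m/Q_c = 11.6/(58/3) = 0.6.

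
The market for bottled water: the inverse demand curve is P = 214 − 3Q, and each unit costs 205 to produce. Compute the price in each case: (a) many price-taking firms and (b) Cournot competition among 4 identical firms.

Under competition P = MC = 205, so Q = (214 − 205)/3 = 3.
With 4 symmetric Cournot firms, each firm's FOC gives 214 − 15q = 205, so q = 0.6, Q = 4·0.6 = 2.4, and P = 206.8.

Competition: P = 205; Cournot: P = 206.8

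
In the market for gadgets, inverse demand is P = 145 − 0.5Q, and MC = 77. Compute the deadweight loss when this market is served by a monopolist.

Under competition P = MC = 77, so Q = (145 − 77)/0.5 = 136.
A monopolist chooses Q where MR = MC. MR = 145 − Q; setting this equal to 77 gives Q = 68 and P = 111.
DWL is the triangle between Q = 68 and Q = 136: ½·(136 − 68)·(111 − 77) = 1156.

DWL = 1156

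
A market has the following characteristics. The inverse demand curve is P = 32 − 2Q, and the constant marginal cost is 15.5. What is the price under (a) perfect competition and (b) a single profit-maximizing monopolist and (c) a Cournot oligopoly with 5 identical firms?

Competition: P = 15.5; Monopoly: P = 23.75; Cournot: P = 18.25

Competitive firms price at marginal cost: P = 15.5, giving Q = 8.25.
The monopolist equates marginal revenue to marginal cost: 32 − 4Q = 15.5, so Q = 4.125. From demand, P = 23.75.
In a 5-firm Cournot equilibrium, symmetry and the first-order condition give q = (32 − 15.5)/(12) = 1.375. So Q = 6.875 and P = 18.25.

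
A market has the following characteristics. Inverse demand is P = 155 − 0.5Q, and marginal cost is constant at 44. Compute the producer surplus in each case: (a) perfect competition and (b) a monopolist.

Under competition P = MC = 44, so Q = (155 − 44)/0.5 = 222.
PS = (44 − 44)·222 = 0.
A monopolist chooses Q where MR = MC. MR = 155 − Q; setting this equal to 44 gives Q = 111 and P = 99.5.
PS = (99.5 − 44)·111 = 6160.5.

Competition: PS = 0; Monopoly: PS = 6160.5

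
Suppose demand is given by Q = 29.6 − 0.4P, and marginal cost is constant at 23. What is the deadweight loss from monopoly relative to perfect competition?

Inverting demand: P = 74 − 2.5Q.
Competitive firms price at marginal cost: P = 23, giving Q = 20.4.
The monopolist equates marginal revenue to marginal cost: 74 − 5Q = 23, so Q = 10.2. From demand, P = 48.5.
DWL is the triangle between Q = 10.2 and Q = 20.4: ½·(20.4 − 10.2)·(48.5 − 23) = 130.05.

DWL = 130.05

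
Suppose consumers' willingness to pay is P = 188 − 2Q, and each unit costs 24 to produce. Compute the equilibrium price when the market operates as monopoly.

The monopolist equates marginal revenue to marginal cost: 188 − 4Q = 24, so Q = 41. From demand, P = 106.

P = 106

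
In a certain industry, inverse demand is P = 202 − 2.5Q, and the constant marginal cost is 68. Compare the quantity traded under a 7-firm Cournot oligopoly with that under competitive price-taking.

With 7 symmetric Cournot firms, each firm's FOC gives 202 − 20q = 68, so q = 6.7, Q = 7·6.7 = 46.9, and P = 84.75.
Under competition P = MC = 68, so Q = (202 − 68)/2.5 = 53.6.

Cournot: Q = 46.9; Competition: Q = 53.6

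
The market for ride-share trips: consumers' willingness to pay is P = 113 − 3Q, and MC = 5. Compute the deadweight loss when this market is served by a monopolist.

Perfect competition: P = MC = 5, so 113 − 3Q = 5 and Q = 36.
The monopolist equates marginal revenue to marginal cost: 113 − 6Q = 5, so Q = 18. From demand, P = 59.
DWL is the triangle between Q = 18 and Q = 36: ½·(36 − 18)·(59 − 5) = 486.

DWL = 486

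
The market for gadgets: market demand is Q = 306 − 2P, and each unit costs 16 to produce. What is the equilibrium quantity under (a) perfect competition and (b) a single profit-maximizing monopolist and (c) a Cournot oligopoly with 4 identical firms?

Inverting demand: P = 153 − 0.5Q.
Competitive firms price at marginal cost: P = 16, giving Q = 274.
The monopolist equates marginal revenue to marginal cost: 153 − Q = 16, so Q = 137. From demand, P = 84.5.
With 4 symmetric Cournot firms, each firm's FOC gives 153 − 2.5q = 16, so q = 54.8, Q = 4·54.8 = 219.2, and P = 43.4.

Competition: Q = 274; Monopoly: Q = 137; Cournot: Q = 219.2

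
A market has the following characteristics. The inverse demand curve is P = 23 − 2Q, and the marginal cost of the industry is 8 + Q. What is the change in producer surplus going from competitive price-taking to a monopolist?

PS rises by 10

Under competition P = MC: 23 − 2Q = 8 + Q ⇒ Q = 5, P = 13.
PS = P·Q − VC(Q) = 13·5 − (8·5 + ½·1·5²) = 12.5.
Monopoly sets MR = MC: 23 − 4Q = 8 + Q ⇒ Q = 3, P = 23 − 2·3 = 17.
PS = P·Q − VC(Q) = 17·3 − (8·3 + ½·1·3²) = 22.5.
Change in producer surplus: 22.5 − 12.5 = 10.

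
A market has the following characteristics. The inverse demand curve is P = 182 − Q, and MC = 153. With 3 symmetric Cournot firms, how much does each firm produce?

q_i = 7.25

In a 3-firm Cournot equilibrium, symmetry and the first-order condition give q = (182 − 153)/(4) = 7.25. So Q = 21.75 and P = 160.25.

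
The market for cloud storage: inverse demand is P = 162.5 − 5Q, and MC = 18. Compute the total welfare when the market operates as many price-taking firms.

Under competition P = MC = 18, so Q = (162.5 − 18)/5 = 28.9.
CS = ½·(162.5 − 18)·28.9 = 2088.025; PS = (18 − 18)·28.9 = 0; TS = 2088.025.

TS = 2088.025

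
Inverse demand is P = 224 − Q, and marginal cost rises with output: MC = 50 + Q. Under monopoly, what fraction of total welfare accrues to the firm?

Monopoly sets MR = MC: 224 − 2Q = 50 + Q ⇒ Q = 58, P = 224 − 58 = 166.
CS = ½·(224 − 166)·58 = 1682.
PS = P·Q − VC(Q) = 166·58 − (50·58 + ½·1·58²) = 5046.
Share captured = PS/TS = 5046/6728 = 0.75.

PS/TS = 0.75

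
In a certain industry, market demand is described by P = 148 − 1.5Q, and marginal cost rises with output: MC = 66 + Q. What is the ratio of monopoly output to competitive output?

Q_m/Q_c = 0.625

A monopolist chooses Q where MR = MC. MR = 148 − 3Q; setting this equal to 66 + Q gives Q = 20.5 and P = 117.25.
Competitive equilibrium sets price equal to marginal cost: 148 − 1.5Q = 66 + Q, so Q = 32.8 and P = 98.8.
Ratio Q_m/Q_c = 20.5/32.8 = 0.625.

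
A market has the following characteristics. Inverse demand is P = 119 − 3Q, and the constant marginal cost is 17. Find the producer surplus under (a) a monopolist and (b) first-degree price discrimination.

Monopoly sets MR = MC: 119 − 6Q = 17 ⇒ Q = 17, P = 119 − 3·17 = 68.
PS = (68 − 17)·17 = 867.
Under first-degree price discrimination the firm charges each unit its demand price and produces up to where P = MC, i.e. Q = 34. Consumer surplus is zero; producer surplus equals total surplus.
PS = ½·(119 − 17)·34 = 1734.

Monopoly: PS = 867; Perfect PD: PS = 1734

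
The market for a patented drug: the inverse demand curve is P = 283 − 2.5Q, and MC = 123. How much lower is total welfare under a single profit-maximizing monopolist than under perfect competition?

Perfect competition: P = MC = 123, so 283 − 2.5Q = 123 and Q = 64.
CS = ½·(283 − 123)·64 = 5120; PS = (123 − 123)·64 = 0; TS = 5120.
Monopoly sets MR = MC: 283 − 5Q = 123 ⇒ Q = 32, P = 283 − 2.5·32 = 203.
CS = ½·(283 − 203)·32 = 1280; PS = (203 − 123)·32 = 2560; TS = 3840.
Change in total welfare: 3840 − 5120 = −1280.

Total welfare falls by 1280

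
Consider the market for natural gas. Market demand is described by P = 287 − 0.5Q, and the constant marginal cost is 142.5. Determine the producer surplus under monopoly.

Monopoly sets MR = MC: 287 − Q = 142.5 ⇒ Q = 144.5, P = 287 − 0.5·144.5 = 214.75.
PS = (214.75 − 142.5)·144.5 = 10440.125.

PS = 10440.125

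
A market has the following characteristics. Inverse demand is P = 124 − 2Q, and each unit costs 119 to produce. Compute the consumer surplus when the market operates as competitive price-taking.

Under competition P = MC = 119, so Q = (124 − 119)/2 = 2.5.
CS = ½·(124 − 119)·2.5 = 6.25.

CS = 6.25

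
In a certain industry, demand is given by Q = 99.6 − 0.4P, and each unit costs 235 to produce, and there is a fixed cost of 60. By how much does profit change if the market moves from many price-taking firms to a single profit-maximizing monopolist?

Inverting demand: P = 249 − 2.5Q.
Under competition P = MC = 235, so Q = (249 − 235)/2.5 = 5.6.
Profit = (235 − 235)·5.6 − 60 = −60.
A monopolist chooses Q where MR = MC. MR = 249 − 5Q; setting this equal to 235 gives Q = 2.8 and P = 242.
Profit = (242 − 235)·2.8 − 60 = −40.4.
Change in profit: −40.4 − −60 = 19.6.

Profit rises by 19.6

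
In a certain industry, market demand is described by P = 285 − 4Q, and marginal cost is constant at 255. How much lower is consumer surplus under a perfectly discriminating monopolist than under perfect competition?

Consumer surplus falls by 112.5

Under competition P = MC = 255, so Q = (285 − 255)/4 = 7.5.
CS = ½·(285 − 255)·7.5 = 112.5.
With perfect price discrimination, output is the efficient level Q = 7.5 (where demand meets MC), but every buyer pays their willingness to pay: CS = 0 and PS = total surplus.
CS = 0.
Change in consumer surplus: 0 − 112.5 = −112.5.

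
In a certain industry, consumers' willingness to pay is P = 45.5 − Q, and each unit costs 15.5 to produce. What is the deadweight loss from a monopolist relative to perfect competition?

Under competition P = MC = 15.5, so Q = (45.5 − 15.5)/1 = 30.
Monopoly sets MR = MC: 45.5 − 2Q = 15.5 ⇒ Q = 15, P = 45.5 − 15 = 30.5.
DWL is the triangle between Q = 15 and Q = 30: ½·(30 − 15)·(30.5 − 15.5) = 112.5.

DWL = 112.5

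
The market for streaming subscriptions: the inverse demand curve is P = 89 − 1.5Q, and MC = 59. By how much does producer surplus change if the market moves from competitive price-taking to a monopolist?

PS rises by 150

Perfect competition: P = MC = 59, so 89 − 1.5Q = 59 and Q = 20.
PS = (59 − 59)·20 = 0.
Monopoly sets MR = MC: 89 − 3Q = 59 ⇒ Q = 10, P = 89 − 1.5·10 = 74.
PS = (74 − 59)·10 = 150.
Change in producer surplus: 150 − 0 = 150.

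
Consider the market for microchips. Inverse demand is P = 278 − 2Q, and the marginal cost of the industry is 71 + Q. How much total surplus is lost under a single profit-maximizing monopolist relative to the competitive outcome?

Under competition P = MC: 278 − 2Q = 71 + Q ⇒ Q = 69, P = 140.
The monopolist equates marginal revenue to marginal cost: 278 − 4Q = 71 + Q, so Q = 41.4. From demand, P = 195.2.
CS = ½·(278 − 140)·69 = 4761; PS = (140·69 − 71·69 − ½·1·69²) = 2380.5; TS = 7141.5.
CS = ½·(278 − 195.2)·41.4 = 1713.96; PS = (195.2·41.4 − 71·41.4 − ½·1·41.4²) = 4284.9; TS = 5998.86.
DWL = 7141.5 − 5998.86 = 1142.64.

DWL = 1142.64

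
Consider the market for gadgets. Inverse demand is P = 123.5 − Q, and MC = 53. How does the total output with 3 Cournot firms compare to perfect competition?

Cournot: Q = 52.875; Competition: Q = 70.5

With 3 symmetric Cournot firms, each firm's FOC gives 123.5 − 4q = 53, so q = 17.625, Q = 3·17.625 = 52.875, and P = 70.625.
Competitive firms price at marginal cost: P = 53, giving Q = 70.5.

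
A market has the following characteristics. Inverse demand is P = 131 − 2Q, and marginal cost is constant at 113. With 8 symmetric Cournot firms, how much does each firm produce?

Cournot with 8 identical firms: the symmetric best-response condition is 131 − 18q = 113. Each firm produces q = 1, total output Q = 8, price P = 115.

q_i = 1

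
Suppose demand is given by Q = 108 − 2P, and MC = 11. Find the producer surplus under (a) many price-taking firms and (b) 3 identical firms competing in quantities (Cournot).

Inverting demand: P = 54 − 0.5Q.
Competitive firms price at marginal cost: P = 11, giving Q = 86.
PS = (11 − 11)·86 = 0.
Cournot with 3 identical firms: the symmetric best-response condition is 54 − 2q = 11. Each firm produces q = 21.5, total output Q = 64.5, price P = 21.75.
PS = (21.75 − 11)·64.5 = 693.375.

Competition: PS = 0; Cournot: PS = 693.375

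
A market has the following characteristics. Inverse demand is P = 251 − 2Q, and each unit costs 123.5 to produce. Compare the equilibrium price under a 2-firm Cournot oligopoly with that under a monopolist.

Cournot: P = 166; Monopoly: P = 187.25

With 2 symmetric Cournot firms, each firm's FOC gives 251 − 6q = 123.5, so q = 21.25, Q = 2·21.25 = 42.5, and P = 166.
Monopoly sets MR = MC: 251 − 4Q = 123.5 ⇒ Q = 31.875, P = 251 − 2·31.875 = 187.25.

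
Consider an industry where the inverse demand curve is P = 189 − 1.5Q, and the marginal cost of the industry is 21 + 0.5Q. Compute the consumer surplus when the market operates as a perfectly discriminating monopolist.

CS = 0

Under first-degree price discrimination the firm charges each unit its demand price and produces up to where P = MC, i.e. Q = 84. Consumer surplus is zero; producer surplus equals total surplus.
CS = 0.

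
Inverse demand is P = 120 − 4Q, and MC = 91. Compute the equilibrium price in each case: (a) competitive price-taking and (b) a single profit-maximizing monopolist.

Competition: P = 91; Monopoly: P = 105.5

Perfect competition: P = MC = 91, so 120 − 4Q = 91 and Q = 7.25.
A monopolist chooses Q where MR = MC. MR = 120 − 8Q; setting this equal to 91 gives Q = 3.625 and P = 105.5.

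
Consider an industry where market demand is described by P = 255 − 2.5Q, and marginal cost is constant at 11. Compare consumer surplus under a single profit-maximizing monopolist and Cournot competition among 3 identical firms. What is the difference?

Consumer surplus rises by 3721

Monopoly sets MR = MC: 255 − 5Q = 11 ⇒ Q = 48.8, P = 255 − 2.5·48.8 = 133.
CS = ½·(255 − 133)·48.8 = 2976.8.
Cournot with 3 identical firms: the symmetric best-response condition is 255 − 10q = 11. Each firm produces q = 24.4, total output Q = 73.2, price P = 72.
CS = ½·(255 − 72)·73.2 = 6697.8.
Change in consumer surplus: 6697.8 − 2976.8 = 3721.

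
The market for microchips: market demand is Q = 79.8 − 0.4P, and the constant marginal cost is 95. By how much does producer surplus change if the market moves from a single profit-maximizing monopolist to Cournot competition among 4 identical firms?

Producer surplus falls by 393.129

Inverting demand: P = 199.5 − 2.5Q.
The monopolist equates marginal revenue to marginal cost: 199.5 − 5Q = 95, so Q = 20.9. From demand, P = 147.25.
PS = (147.25 − 95)·20.9 = 1092.025.
With 4 symmetric Cournot firms, each firm's FOC gives 199.5 − 12.5q = 95, so q = 8.36, Q = 4·8.36 = 33.44, and P = 115.9.
PS = (115.9 − 95)·33.44 = 698.896.
Change in producer surplus: 698.896 − 1092.025 = −393.129.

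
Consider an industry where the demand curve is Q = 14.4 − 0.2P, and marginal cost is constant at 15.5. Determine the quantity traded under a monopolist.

Q = 5.65

Inverting demand: P = 72 − 5Q.
The monopolist equates marginal revenue to marginal cost: 72 − 10Q = 15.5, so Q = 5.65. From demand, P = 43.75.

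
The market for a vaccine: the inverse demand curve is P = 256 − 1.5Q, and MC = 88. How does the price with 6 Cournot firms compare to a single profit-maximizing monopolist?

Cournot: P = 112; Monopoly: P = 172

With 6 symmetric Cournot firms, each firm's FOC gives 256 − 10.5q = 88, so q = 16, Q = 6·16 = 96, and P = 112.
A monopolist chooses Q where MR = MC. MR = 256 − 3Q; setting this equal to 88 gives Q = 56 and P = 172.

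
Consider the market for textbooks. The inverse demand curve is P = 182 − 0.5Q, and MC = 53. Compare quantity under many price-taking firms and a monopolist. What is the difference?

Quantity falls by 129

Under competition P = MC = 53, so Q = (182 − 53)/0.5 = 258.
Monopoly sets MR = MC: 182 − Q = 53 ⇒ Q = 129, P = 182 − 0.5·129 = 117.5.
Change in quantity: 129 − 258 = −129.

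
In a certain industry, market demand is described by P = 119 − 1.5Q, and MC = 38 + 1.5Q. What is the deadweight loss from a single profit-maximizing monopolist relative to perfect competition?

DWL = 121.5

Competitive equilibrium sets price equal to marginal cost: 119 − 1.5Q = 38 + 1.5Q, so Q = 27 and P = 78.5.
The monopolist equates marginal revenue to marginal cost: 119 − 3Q = 38 + 1.5Q, so Q = 18. From demand, P = 92.
CS = ½·(119 − 78.5)·27 = 546.75; PS = (78.5·27 − 38·27 − ½·1.5·27²) = 546.75; TS = 1093.5.
CS = ½·(119 − 92)·18 = 243; PS = (92·18 − 38·18 − ½·1.5·18²) = 729; TS = 972.
DWL = 1093.5 − 972 = 121.5.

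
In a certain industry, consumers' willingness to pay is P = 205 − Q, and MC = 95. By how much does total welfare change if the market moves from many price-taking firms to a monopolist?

Perfect competition: P = MC = 95, so 205 − Q = 95 and Q = 110.
CS = ½·(205 − 95)·110 = 6050; PS = (95 − 95)·110 = 0; TS = 6050.
A monopolist chooses Q where MR = MC. MR = 205 − 2Q; setting this equal to 95 gives Q = 55 and P = 150.
CS = ½·(205 − 150)·55 = 1512.5; PS = (150 − 95)·55 = 3025; TS = 4537.5.
Change in total welfare: 4537.5 − 6050 = −1512.5.

TS falls by 1512.5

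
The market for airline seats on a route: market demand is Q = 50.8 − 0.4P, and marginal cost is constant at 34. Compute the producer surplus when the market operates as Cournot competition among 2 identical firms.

PS = 768.8

Inverting demand: P = 127 − 2.5Q.
In a 2-firm Cournot equilibrium, symmetry and the first-order condition give q = (127 − 34)/(7.5) = 12.4. So Q = 24.8 and P = 65.
PS = (65 − 34)·24.8 = 768.8.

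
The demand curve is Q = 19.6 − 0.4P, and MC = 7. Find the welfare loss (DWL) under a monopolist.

Inverting demand: P = 49 − 2.5Q.
Competitive firms price at marginal cost: P = 7, giving Q = 16.8.
The monopolist equates marginal revenue to marginal cost: 49 − 5Q = 7, so Q = 8.4. From demand, P = 28.
DWL is the triangle between Q = 8.4 and Q = 16.8: ½·(16.8 − 8.4)·(28 − 7) = 88.2.

DWL = 88.2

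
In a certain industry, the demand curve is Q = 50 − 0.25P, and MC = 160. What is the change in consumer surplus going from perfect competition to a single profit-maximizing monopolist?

Consumer surplus falls by 150

Inverting demand: P = 200 − 4Q.
Competitive firms price at marginal cost: P = 160, giving Q = 10.
CS = ½·(200 − 160)·10 = 200.
The monopolist equates marginal revenue to marginal cost: 200 − 8Q = 160, so Q = 5. From demand, P = 180.
CS = ½·(200 − 180)·5 = 50.
Change in consumer surplus: 50 − 200 = −150.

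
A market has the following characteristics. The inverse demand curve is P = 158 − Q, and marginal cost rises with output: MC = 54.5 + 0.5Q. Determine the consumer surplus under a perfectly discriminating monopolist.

A perfectly discriminating monopolist sells every unit with P(Q) ≥ MC(Q), so output equals the competitive quantity Q = 69. Each buyer pays their reservation price, so CS = 0 and the firm captures all surplus.
CS = 0.

CS = 0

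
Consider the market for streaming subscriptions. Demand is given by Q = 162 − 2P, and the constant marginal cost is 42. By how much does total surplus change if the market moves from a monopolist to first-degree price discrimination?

TS rises by 380.25

Inverting demand: P = 81 − 0.5Q.
Monopoly sets MR = MC: 81 − Q = 42 ⇒ Q = 39, P = 81 − 0.5·39 = 61.5.
CS = ½·(81 − 61.5)·39 = 380.25; PS = (61.5 − 42)·39 = 760.5; TS = 1140.75.
With perfect price discrimination, output is the efficient level Q = 78 (where demand meets MC), but every buyer pays their willingness to pay: CS = 0 and PS = total surplus.
TS = 1521 (equal to competitive TS).
Change in total surplus: 1521 − 1140.75 = 380.25.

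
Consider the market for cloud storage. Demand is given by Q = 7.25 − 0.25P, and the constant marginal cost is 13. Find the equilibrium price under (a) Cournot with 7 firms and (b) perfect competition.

Inverting demand: P = 29 − 4Q.
In a 7-firm Cournot equilibrium, symmetry and the first-order condition give q = (29 − 13)/(32) = 0.5. So Q = 3.5 and P = 15.
Perfect competition: P = MC = 13, so 29 − 4Q = 13 and Q = 4.

Cournot: P = 15; Competition: P = 13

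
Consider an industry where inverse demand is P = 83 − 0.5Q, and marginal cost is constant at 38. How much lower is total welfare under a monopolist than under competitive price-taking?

Total welfare falls by 506.25

Competitive firms price at marginal cost: P = 38, giving Q = 90.
CS = ½·(83 − 38)·90 = 2025; PS = (38 − 38)·90 = 0; TS = 2025.
A monopolist chooses Q where MR = MC. MR = 83 − Q; setting this equal to 38 gives Q = 45 and P = 60.5.
CS = ½·(83 − 60.5)·45 = 506.25; PS = (60.5 − 38)·45 = 1012.5; TS = 1518.75.
Change in total welfare: 1518.75 − 2025 = −506.25.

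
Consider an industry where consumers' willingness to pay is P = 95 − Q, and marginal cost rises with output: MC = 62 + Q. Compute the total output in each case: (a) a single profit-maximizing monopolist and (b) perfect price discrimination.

Monopoly sets MR = MC: 95 − 2Q = 62 + Q ⇒ Q = 11, P = 95 − 11 = 84.
With perfect price discrimination, output is the efficient level Q = 16.5 (where demand meets MC), but every buyer pays their willingness to pay: CS = 0 and PS = total surplus.

Monopoly: Q = 11; Perfect PD: Q = 16.5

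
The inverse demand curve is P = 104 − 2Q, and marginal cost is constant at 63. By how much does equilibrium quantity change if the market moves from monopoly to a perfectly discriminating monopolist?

The monopolist equates marginal revenue to marginal cost: 104 − 4Q = 63, so Q = 10.25. From demand, P = 83.5.
A perfectly discriminating monopolist sells every unit with P(Q) ≥ MC(Q), so output equals the competitive quantity Q = 20.5. Each buyer pays their reservation price, so CS = 0 and the firm captures all surplus.
Change in equilibrium quantity: 20.5 − 10.25 = 10.25.

Equilibrium quantity rises by 10.25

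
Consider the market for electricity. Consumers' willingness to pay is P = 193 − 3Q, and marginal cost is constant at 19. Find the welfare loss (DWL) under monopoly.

DWL = 1261.5

Under competition P = MC = 19, so Q = (193 − 19)/3 = 58.
A monopolist chooses Q where MR = MC. MR = 193 − 6Q; setting this equal to 19 gives Q = 29 and P = 106.
DWL is the triangle between Q = 29 and Q = 58: ½·(58 − 29)·(106 − 19) = 1261.5.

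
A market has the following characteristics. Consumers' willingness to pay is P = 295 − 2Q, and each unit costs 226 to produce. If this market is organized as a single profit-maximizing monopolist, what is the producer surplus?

A monopolist chooses Q where MR = MC. MR = 295 − 4Q; setting this equal to 226 gives Q = 17.25 and P = 260.5.
PS = (260.5 − 226)·17.25 = 595.125.

PS = 595.125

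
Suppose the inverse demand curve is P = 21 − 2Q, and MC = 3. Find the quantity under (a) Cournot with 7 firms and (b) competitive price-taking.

In a 7-firm Cournot equilibrium, symmetry and the first-order condition give q = (21 − 3)/(16) = 1.125. So Q = 7.875 and P = 5.25.
Perfect competition: P = MC = 3, so 21 − 2Q = 3 and Q = 9.

Cournot: Q = 7.875; Competition: Q = 9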